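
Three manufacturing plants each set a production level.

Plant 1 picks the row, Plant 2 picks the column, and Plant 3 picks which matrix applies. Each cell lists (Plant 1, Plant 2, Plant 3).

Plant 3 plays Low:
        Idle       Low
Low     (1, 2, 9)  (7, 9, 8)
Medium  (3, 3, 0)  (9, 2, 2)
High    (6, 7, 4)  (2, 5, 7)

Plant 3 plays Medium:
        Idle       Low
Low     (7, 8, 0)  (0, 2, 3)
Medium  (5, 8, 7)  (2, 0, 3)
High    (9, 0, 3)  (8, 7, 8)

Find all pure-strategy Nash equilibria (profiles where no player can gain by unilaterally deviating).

Pure-strategy Nash equilibria: (High, Idle, Low), (High, Low, Medium)

For each player, find the best response to each opponent profile; mutual best responses are the pure NE.
Plant 1 against (Idle, Low): payoffs 1, 3, 6 → best response High.
Plant 1 against (Idle, Medium): payoffs 7, 5, 9 → best response High.
Plant 1 against (Low, Low): payoffs 7, 9, 2 → best response Medium.
Plant 1 against (Low, Medium): payoffs 0, 2, 8 → best response High.
Plant 2 against (Low, Low): payoffs 2, 9 → best response Low.
Plant 2 against (Low, Medium): payoffs 8, 2 → best response Idle.
Plant 2 against (Medium, Low): payoffs 3, 2 → best response Idle.
Plant 2 against (Medium, Medium): payoffs 8, 0 → best response Idle.
Plant 2 against (High, Low): payoffs 7, 5 → best response Idle.
Plant 2 against (High, Medium): payoffs 0, 7 → best response Low.
Plant 3 against (Low, Idle): payoffs 9, 0 → best response Low.
Plant 3 against (Low, Low): payoffs 8, 3 → best response Low.
Plant 3 against (Medium, Idle): payoffs 0, 7 → best response Medium.
Plant 3 against (Medium, Low): payoffs 2, 3 → best response Medium.
Plant 3 against (High, Idle): payoffs 4, 3 → best response Low.
Plant 3 against (High, Low): payoffs 7, 8 → best response Medium.
Mutual best responses: (High, Idle, Low); (High, Low, Medium).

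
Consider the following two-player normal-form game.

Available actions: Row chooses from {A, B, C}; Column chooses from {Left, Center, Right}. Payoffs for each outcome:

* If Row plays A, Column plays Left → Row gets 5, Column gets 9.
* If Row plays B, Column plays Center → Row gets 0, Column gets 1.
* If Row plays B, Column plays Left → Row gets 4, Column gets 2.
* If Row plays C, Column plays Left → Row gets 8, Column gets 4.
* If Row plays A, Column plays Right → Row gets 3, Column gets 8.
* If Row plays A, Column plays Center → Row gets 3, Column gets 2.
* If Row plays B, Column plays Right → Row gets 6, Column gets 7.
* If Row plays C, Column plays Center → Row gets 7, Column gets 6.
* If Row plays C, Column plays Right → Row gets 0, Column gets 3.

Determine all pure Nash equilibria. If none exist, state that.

The pure Nash equilibria are (B, Right); (C, Center).

(A, Left): Row can switch to C (5 → 8). Not NE.
(A, Center): Row can switch to C (3 → 7). Not NE.
(A, Right): Row can switch to B (3 → 6). Not NE.
(B, Left): Row can switch to A (4 → 5). Not NE.
(B, Center): Row can switch to A (0 → 3). Not NE.
(B, Right): Row gets 6, best alternative 3; Column gets 7, best alternative 2. No profitable deviation — NE.
(C, Left): Column can switch to Center (4 → 6). Not NE.
(C, Center): Row gets 7, best alternative 3; Column gets 6, best alternative 4. No profitable deviation — NE.
(C, Right): Row can switch to A (0 → 3). Not NE.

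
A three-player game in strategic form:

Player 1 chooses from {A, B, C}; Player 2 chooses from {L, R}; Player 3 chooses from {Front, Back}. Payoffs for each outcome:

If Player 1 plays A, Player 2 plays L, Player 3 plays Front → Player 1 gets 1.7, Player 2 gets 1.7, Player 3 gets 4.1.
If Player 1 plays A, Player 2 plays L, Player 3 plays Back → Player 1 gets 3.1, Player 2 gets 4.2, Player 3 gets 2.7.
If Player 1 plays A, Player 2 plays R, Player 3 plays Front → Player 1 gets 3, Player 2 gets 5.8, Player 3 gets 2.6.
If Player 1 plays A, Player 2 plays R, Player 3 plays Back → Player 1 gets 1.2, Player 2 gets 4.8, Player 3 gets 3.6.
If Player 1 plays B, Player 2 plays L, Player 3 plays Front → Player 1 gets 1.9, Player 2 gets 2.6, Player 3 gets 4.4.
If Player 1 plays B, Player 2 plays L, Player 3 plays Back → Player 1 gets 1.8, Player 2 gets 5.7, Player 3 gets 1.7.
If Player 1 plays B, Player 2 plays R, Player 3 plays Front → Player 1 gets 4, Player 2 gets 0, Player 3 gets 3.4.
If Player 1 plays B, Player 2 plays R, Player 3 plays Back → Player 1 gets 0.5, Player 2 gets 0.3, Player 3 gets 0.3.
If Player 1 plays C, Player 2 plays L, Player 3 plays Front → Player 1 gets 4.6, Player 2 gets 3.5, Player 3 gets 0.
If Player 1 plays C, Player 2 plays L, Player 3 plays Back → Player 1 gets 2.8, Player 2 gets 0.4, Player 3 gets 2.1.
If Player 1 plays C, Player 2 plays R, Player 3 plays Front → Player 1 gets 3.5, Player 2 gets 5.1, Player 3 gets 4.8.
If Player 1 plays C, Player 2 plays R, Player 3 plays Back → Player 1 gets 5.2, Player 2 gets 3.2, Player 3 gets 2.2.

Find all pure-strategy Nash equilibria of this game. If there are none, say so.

(A, L, Front): Player 1 can switch to B (1.7 → 1.9). Not NE.
(A, L, Back): Player 2 can switch to R (4.2 → 4.8). Not NE.
(A, R, Front): Player 1 can switch to B (3 → 4). Not NE.
(A, R, Back): Player 1 can switch to C (1.2 → 5.2). Not NE.
(B, L, Front): Player 1 can switch to C (1.9 → 4.6). Not NE.
(B, L, Back): Player 1 can switch to A (1.8 → 3.1). Not NE.
(B, R, Front): Player 2 can switch to L (0 → 2.6). Not NE.
(B, R, Back): Player 1 can switch to A (0.5 → 1.2). Not NE.
(C, L, Front): Player 2 can switch to R (3.5 → 5.1). Not NE.
(C, L, Back): Player 1 can switch to A (2.8 → 3.1). Not NE.
(The remaining 2 profiles each have a profitable deviation by the same check.)

There is no pure-strategy Nash equilibrium.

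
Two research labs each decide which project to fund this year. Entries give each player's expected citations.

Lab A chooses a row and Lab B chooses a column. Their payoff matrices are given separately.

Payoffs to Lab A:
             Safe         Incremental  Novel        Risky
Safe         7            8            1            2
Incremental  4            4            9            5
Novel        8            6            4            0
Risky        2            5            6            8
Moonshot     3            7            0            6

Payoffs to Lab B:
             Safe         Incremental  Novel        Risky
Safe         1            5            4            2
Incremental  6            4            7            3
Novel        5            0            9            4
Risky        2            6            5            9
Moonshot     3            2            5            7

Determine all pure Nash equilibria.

(Safe, Incremental), (Incremental, Novel), (Risky, Risky)

Lab A against Safe: payoffs 7, 4, 8, 2, 3 → best response Novel.
Lab A against Incremental: payoffs 8, 4, 6, 5, 7 → best response Safe.
Lab A against Novel: payoffs 1, 9, 4, 6, 0 → best response Incremental.
Lab A against Risky: payoffs 2, 5, 0, 8, 6 → best response Risky.
Lab B against Safe: payoffs 1, 5, 4, 2 → best response Incremental.
Lab B against Incremental: payoffs 6, 4, 7, 3 → best response Novel.
Lab B against Novel: payoffs 5, 0, 9, 4 → best response Novel.
Lab B against Risky: payoffs 2, 6, 5, 9 → best response Risky.
Lab B against Moonshot: payoffs 3, 2, 5, 7 → best response Risky.
Mutual best responses: (Safe, Incremental); (Incremental, Novel); (Risky, Risky).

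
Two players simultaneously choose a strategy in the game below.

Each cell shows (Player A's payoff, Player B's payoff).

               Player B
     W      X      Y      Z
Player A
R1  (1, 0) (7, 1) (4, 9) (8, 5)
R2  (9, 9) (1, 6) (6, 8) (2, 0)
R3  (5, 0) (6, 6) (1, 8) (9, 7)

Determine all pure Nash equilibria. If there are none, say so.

Player A against W: payoffs 1, 9, 5 → best response R2.
Player A against X: payoffs 7, 1, 6 → best response R1.
Player A against Y: payoffs 4, 6, 1 → best response R2.
Player A against Z: payoffs 8, 2, 9 → best response R3.
Player B against R1: payoffs 0, 1, 9, 5 → best response Y.
Player B against R2: payoffs 9, 6, 8, 0 → best response W.
Player B against R3: payoffs 0, 6, 8, 7 → best response Y.
Mutual best responses: (R2, W).

The unique pure-strategy Nash equilibrium is (R2, W).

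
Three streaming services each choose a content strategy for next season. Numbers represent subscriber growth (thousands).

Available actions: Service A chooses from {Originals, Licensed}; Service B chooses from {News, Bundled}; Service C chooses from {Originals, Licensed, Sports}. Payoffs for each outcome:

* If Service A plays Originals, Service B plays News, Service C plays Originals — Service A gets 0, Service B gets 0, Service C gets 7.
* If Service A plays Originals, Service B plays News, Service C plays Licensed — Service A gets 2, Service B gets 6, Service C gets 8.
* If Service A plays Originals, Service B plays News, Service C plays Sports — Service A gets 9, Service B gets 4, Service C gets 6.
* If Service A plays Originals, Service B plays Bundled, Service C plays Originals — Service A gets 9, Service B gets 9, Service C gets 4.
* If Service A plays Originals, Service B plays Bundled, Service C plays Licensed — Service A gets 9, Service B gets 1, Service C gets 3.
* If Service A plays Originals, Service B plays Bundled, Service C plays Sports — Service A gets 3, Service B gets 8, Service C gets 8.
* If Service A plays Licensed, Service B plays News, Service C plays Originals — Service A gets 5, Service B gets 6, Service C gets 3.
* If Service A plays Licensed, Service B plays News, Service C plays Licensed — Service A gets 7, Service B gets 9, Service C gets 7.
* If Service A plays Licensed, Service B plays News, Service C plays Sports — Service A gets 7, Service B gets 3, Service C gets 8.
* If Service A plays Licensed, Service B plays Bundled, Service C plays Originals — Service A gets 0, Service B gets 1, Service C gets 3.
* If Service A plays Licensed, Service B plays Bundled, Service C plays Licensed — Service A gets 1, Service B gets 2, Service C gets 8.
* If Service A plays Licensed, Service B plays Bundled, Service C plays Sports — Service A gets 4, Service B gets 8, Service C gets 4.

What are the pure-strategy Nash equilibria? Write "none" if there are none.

(Originals, News, Originals): Service A can switch to Licensed (0 → 5). Not NE.
(Originals, News, Licensed): Service A can switch to Licensed (2 → 7). Not NE.
(Originals, News, Sports): Service B can switch to Bundled (4 → 8). Not NE.
(Originals, Bundled, Originals): Service C can switch to Sports (4 → 8). Not NE.
(Originals, Bundled, Licensed): Service B can switch to News (1 → 6). Not NE.
(Originals, Bundled, Sports): Service A can switch to Licensed (3 → 4). Not NE.
(Licensed, News, Originals): Service C can switch to Licensed (3 → 7). Not NE.
(Licensed, News, Licensed): Service C can switch to Sports (7 → 8). Not NE.
(The remaining 4 profiles each have a profitable deviation by the same check.)

This game has no pure Nash equilibrium.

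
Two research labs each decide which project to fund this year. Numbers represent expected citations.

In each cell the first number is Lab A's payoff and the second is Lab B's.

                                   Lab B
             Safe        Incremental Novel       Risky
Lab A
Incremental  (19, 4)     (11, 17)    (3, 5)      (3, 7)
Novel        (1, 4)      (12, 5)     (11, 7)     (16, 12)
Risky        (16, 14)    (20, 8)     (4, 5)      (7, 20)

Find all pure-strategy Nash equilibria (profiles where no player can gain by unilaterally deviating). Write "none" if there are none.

Pure NE: (Novel, Risky)

Lab A against Safe: payoffs 19, 1, 16 → best response Incremental.
Lab A against Incremental: payoffs 11, 12, 20 → best response Risky.
Lab A against Novel: payoffs 3, 11, 4 → best response Novel.
Lab A against Risky: payoffs 3, 16, 7 → best response Novel.
Lab B against Incremental: payoffs 4, 17, 5, 7 → best response Incremental.
Lab B against Novel: payoffs 4, 5, 7, 12 → best response Risky.
Lab B against Risky: payoffs 14, 8, 5, 20 → best response Risky.
Mutual best responses: (Novel, Risky).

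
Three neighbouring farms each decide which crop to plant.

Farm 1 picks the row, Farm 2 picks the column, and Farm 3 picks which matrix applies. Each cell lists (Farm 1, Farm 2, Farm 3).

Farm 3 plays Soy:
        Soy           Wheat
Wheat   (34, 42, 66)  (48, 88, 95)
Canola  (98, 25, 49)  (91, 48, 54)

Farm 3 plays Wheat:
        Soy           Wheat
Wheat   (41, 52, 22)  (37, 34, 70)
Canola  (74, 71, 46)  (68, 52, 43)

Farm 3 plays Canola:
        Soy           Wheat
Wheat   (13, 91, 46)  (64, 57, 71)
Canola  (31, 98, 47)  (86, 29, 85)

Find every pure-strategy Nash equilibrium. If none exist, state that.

For each strategy profile, look for a profitable unilateral deviation.
(Wheat, Soy, Soy): Farm 1 can switch to Canola (34 → 98). Not NE.
(Wheat, Soy, Wheat): Farm 1 can switch to Canola (41 → 74). Not NE.
(Wheat, Soy, Canola): Farm 1 can switch to Canola (13 → 31). Not NE.
(Wheat, Wheat, Soy): Farm 1 can switch to Canola (48 → 91). Not NE.
(Wheat, Wheat, Wheat): Farm 1 can switch to Canola (37 → 68). Not NE.
(Wheat, Wheat, Canola): Farm 1 can switch to Canola (64 → 86). Not NE.
(Canola, Soy, Soy): Farm 2 can switch to Wheat (25 → 48). Not NE.
(Canola, Soy, Wheat): Farm 3 can switch to Soy (46 → 49). Not NE.
(Canola, Soy, Canola): Farm 3 can switch to Soy (47 → 49). Not NE.
(Canola, Wheat, Soy): Farm 3 can switch to Canola (54 → 85). Not NE.
(Canola, Wheat, Wheat): Farm 2 can switch to Soy (52 → 71). Not NE.
(Canola, Wheat, Canola): Farm 2 can switch to Soy (29 → 98). Not NE.

No pure-strategy Nash equilibrium.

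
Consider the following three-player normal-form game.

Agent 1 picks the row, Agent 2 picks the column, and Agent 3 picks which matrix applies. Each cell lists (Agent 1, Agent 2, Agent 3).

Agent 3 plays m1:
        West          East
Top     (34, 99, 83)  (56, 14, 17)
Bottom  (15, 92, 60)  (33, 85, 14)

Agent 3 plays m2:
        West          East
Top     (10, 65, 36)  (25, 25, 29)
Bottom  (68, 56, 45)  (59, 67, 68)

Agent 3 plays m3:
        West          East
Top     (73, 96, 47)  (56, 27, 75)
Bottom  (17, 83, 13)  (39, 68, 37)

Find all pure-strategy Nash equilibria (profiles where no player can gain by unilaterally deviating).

Check each profile: it is a Nash equilibrium iff no player can strictly gain by switching unilaterally.
(Top, West, m1): Agent 1 gets 34, best alternative 15; Agent 2 gets 99, best alternative 14; Agent 3 gets 83, best alternative 47. No profitable deviation — NE.
(Top, West, m2): Agent 1 can switch to Bottom (10 → 68). Not NE.
(Top, West, m3): Agent 3 can switch to m1 (47 → 83). Not NE.
(Top, East, m1): Agent 2 can switch to West (14 → 99). Not NE.
(Top, East, m2): Agent 1 can switch to Bottom (25 → 59). Not NE.
(Top, East, m3): Agent 2 can switch to West (27 → 96). Not NE.
(Bottom, West, m1): Agent 1 can switch to Top (15 → 34). Not NE.
(Bottom, East, m2): Agent 1 gets 59, best alternative 25; Agent 2 gets 67, best alternative 56; Agent 3 gets 68, best alternative 37. No profitable deviation — NE.
(The remaining 4 profiles each have a profitable deviation by the same check.)

The pure Nash equilibria are (Top, West, m1); (Bottom, East, m2).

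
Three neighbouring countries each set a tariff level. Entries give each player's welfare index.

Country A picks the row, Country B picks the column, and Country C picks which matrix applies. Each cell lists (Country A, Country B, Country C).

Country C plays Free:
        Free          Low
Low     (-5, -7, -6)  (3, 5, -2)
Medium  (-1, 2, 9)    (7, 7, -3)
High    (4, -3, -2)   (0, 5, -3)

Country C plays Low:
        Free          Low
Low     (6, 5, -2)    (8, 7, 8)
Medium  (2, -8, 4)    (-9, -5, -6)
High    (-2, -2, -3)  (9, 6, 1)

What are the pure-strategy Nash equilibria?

(Medium, Low, Free) and (High, Low, Low)

Country A against (Free, Free): payoffs -5, -1, 4 → best response High.
Country A against (Free, Low): payoffs 6, 2, -2 → best response Low.
Country A against (Low, Free): payoffs 3, 7, 0 → best response Medium.
Country A against (Low, Low): payoffs 8, -9, 9 → best response High.
Country B against (Low, Free): payoffs -7, 5 → best response Low.
Country B against (Low, Low): payoffs 5, 7 → best response Low.
Country B against (Medium, Free): payoffs 2, 7 → best response Low.
Country B against (Medium, Low): payoffs -8, -5 → best response Low.
Country B against (High, Free): payoffs -3, 5 → best response Low.
Country B against (High, Low): payoffs -2, 6 → best response Low.
Country C against (Low, Free): payoffs -6, -2 → best response Low.
Country C against (Low, Low): payoffs -2, 8 → best response Low.
Country C against (Medium, Free): payoffs 9, 4 → best response Free.
Country C against (Medium, Low): payoffs -3, -6 → best response Free.
Country C against (High, Free): payoffs -2, -3 → best response Free.
Country C against (High, Low): payoffs -3, 1 → best response Low.
Mutual best responses: (Medium, Low, Free); (High, Low, Low).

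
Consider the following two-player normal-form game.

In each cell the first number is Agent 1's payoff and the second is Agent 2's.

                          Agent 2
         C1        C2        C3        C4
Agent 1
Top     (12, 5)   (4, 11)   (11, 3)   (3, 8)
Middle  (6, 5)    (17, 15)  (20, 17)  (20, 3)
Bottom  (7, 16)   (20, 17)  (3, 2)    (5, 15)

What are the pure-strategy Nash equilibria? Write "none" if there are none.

Pure-strategy Nash equilibria: (Middle, C3); (Bottom, C2)

For each strategy profile, look for a profitable unilateral deviation.
(Top, C1): Agent 2 can switch to C2 (5 → 11). Not NE.
(Top, C2): Agent 1 can switch to Middle (4 → 17). Not NE.
(Top, C3): Agent 1 can switch to Middle (11 → 20). Not NE.
(Top, C4): Agent 1 can switch to Middle (3 → 20). Not NE.
(Middle, C1): Agent 1 can switch to Top (6 → 12). Not NE.
(Middle, C2): Agent 1 can switch to Bottom (17 → 20). Not NE.
(Middle, C3): Agent 1 gets 20, best alternative 11; Agent 2 gets 17, best alternative 15. No profitable deviation — NE.
(Middle, C4): Agent 2 can switch to C1 (3 → 5). Not NE.
(Bottom, C1): Agent 1 can switch to Top (7 → 12). Not NE.
(Bottom, C2): Agent 1 gets 20, best alternative 17; Agent 2 gets 17, best alternative 16. No profitable deviation — NE.
(Bottom, C3): Agent 1 can switch to Top (3 → 11). Not NE.
(Bottom, C4): Agent 1 can switch to Middle (5 → 20). Not NE.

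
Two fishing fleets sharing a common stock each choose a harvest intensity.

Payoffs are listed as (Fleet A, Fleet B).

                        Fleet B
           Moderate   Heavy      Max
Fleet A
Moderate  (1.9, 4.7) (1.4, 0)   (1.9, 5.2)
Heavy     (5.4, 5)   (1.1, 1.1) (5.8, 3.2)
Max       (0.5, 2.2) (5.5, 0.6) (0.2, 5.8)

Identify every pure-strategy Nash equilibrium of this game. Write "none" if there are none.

The unique pure-strategy Nash equilibrium is (Heavy, Moderate).

Fleet A against Moderate: payoffs 1.9, 5.4, 0.5 → best response Heavy.
Fleet A against Heavy: payoffs 1.4, 1.1, 5.5 → best response Max.
Fleet A against Max: payoffs 1.9, 5.8, 0.2 → best response Heavy.
Fleet B against Moderate: payoffs 4.7, 0, 5.2 → best response Max.
Fleet B against Heavy: payoffs 5, 1.1, 3.2 → best response Moderate.
Fleet B against Max: payoffs 2.2, 0.6, 5.8 → best response Max.
Mutual best responses: (Heavy, Moderate).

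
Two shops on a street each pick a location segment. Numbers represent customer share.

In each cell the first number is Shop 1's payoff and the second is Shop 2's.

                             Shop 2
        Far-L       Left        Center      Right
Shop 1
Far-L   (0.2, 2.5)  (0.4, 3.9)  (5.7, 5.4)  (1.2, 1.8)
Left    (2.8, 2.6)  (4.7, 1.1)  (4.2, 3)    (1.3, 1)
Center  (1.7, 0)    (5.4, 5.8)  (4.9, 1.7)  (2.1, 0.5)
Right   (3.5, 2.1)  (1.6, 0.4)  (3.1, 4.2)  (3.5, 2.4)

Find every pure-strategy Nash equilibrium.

Shop 1 against Far-L: payoffs 0.2, 2.8, 1.7, 3.5 → best response Right.
Shop 1 against Left: payoffs 0.4, 4.7, 5.4, 1.6 → best response Center.
Shop 1 against Center: payoffs 5.7, 4.2, 4.9, 3.1 → best response Far-L.
Shop 1 against Right: payoffs 1.2, 1.3, 2.1, 3.5 → best response Right.
Shop 2 against Far-L: payoffs 2.5, 3.9, 5.4, 1.8 → best response Center.
Shop 2 against Left: payoffs 2.6, 1.1, 3, 1 → best response Center.
Shop 2 against Center: payoffs 0, 5.8, 1.7, 0.5 → best response Left.
Shop 2 against Right: payoffs 2.1, 0.4, 4.2, 2.4 → best response Center.
Mutual best responses: (Far-L, Center); (Center, Left).

(Far-L, Center) and (Center, Left)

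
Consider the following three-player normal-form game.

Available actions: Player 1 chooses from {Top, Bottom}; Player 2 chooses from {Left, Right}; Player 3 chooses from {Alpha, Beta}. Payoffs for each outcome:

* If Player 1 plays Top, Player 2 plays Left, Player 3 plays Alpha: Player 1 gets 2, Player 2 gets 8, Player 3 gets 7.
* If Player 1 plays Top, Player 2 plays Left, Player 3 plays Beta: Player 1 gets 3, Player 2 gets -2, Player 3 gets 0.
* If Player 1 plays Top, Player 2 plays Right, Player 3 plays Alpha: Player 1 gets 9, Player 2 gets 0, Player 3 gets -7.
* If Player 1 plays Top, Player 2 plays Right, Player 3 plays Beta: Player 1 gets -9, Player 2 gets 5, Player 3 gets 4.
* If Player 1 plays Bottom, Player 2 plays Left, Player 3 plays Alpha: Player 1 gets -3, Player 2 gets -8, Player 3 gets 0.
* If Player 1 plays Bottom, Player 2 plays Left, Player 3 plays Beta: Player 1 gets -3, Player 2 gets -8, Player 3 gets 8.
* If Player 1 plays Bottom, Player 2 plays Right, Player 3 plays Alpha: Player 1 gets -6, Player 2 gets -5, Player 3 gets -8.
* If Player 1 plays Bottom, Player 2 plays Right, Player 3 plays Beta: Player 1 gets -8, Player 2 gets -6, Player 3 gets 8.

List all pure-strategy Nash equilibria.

(Top, Left, Alpha) and (Bottom, Right, Beta)

Player 1 against (Left, Alpha): payoffs 2, -3 → best response Top.
Player 1 against (Left, Beta): payoffs 3, -3 → best response Top.
Player 1 against (Right, Alpha): payoffs 9, -6 → best response Top.
Player 1 against (Right, Beta): payoffs -9, -8 → best response Bottom.
Player 2 against (Top, Alpha): payoffs 8, 0 → best response Left.
Player 2 against (Top, Beta): payoffs -2, 5 → best response Right.
Player 2 against (Bottom, Alpha): payoffs -8, -5 → best response Right.
Player 2 against (Bottom, Beta): payoffs -8, -6 → best response Right.
Player 3 against (Top, Left): payoffs 7, 0 → best response Alpha.
Player 3 against (Top, Right): payoffs -7, 4 → best response Beta.
Player 3 against (Bottom, Left): payoffs 0, 8 → best response Beta.
Player 3 against (Bottom, Right): payoffs -8, 8 → best response Beta.
Mutual best responses: (Top, Left, Alpha); (Bottom, Right, Beta).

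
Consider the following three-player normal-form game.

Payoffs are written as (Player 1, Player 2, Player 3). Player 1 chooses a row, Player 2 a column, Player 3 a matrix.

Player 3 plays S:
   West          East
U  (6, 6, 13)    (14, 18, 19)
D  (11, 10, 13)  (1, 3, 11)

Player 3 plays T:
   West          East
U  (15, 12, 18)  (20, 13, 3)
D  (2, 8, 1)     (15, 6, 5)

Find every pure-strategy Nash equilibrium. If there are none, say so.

(U, East, S); (D, West, S)

Player 1 against (West, S): payoffs 6, 11 → best response D.
Player 1 against (West, T): payoffs 15, 2 → best response U.
Player 1 against (East, S): payoffs 14, 1 → best response U.
Player 1 against (East, T): payoffs 20, 15 → best response U.
Player 2 against (U, S): payoffs 6, 18 → best response East.
Player 2 against (U, T): payoffs 12, 13 → best response East.
Player 2 against (D, S): payoffs 10, 3 → best response West.
Player 2 against (D, T): payoffs 8, 6 → best response West.
Player 3 against (U, West): payoffs 13, 18 → best response T.
Player 3 against (U, East): payoffs 19, 3 → best response S.
Player 3 against (D, West): payoffs 13, 1 → best response S.
Player 3 against (D, East): payoffs 11, 5 → best response S.
Mutual best responses: (U, East, S); (D, West, S).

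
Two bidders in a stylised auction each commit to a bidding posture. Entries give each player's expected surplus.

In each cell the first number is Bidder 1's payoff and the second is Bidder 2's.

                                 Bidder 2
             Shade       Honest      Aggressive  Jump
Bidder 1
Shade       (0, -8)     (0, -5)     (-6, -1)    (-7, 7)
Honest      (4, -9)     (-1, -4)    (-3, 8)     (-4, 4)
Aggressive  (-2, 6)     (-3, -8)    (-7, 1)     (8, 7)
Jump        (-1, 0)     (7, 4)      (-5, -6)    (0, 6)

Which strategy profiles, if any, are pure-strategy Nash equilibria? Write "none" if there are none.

(Honest, Aggressive), (Aggressive, Jump)

(Shade, Shade): Bidder 1 can switch to Honest (0 → 4). Not NE.
(Shade, Honest): Bidder 1 can switch to Jump (0 → 7). Not NE.
(Shade, Aggressive): Bidder 1 can switch to Honest (-6 → -3). Not NE.
(Shade, Jump): Bidder 1 can switch to Honest (-7 → -4). Not NE.
(Honest, Shade): Bidder 2 can switch to Honest (-9 → -4). Not NE.
(Honest, Honest): Bidder 1 can switch to Shade (-1 → 0). Not NE.
(Honest, Aggressive): Bidder 1 gets -3, best alternative -5; Bidder 2 gets 8, best alternative 4. No profitable deviation — NE.
(Aggressive, Jump): Bidder 1 gets 8, best alternative 0; Bidder 2 gets 7, best alternative 6. No profitable deviation — NE.
(The remaining 8 profiles each have a profitable deviation by the same check.)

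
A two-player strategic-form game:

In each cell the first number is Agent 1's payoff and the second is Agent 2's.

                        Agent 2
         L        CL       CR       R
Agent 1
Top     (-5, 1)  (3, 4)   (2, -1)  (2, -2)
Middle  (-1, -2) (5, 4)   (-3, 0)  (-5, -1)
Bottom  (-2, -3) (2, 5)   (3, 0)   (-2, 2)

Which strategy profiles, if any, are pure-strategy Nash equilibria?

(Middle, CL)

For each strategy profile, look for a profitable unilateral deviation.
(Top, L): Agent 1 can switch to Middle (-5 → -1). Not NE.
(Top, CL): Agent 1 can switch to Middle (3 → 5). Not NE.
(Top, CR): Agent 1 can switch to Bottom (2 → 3). Not NE.
(Top, R): Agent 2 can switch to L (-2 → 1). Not NE.
(Middle, L): Agent 2 can switch to CL (-2 → 4). Not NE.
(Middle, CL): Agent 1 gets 5, best alternative 3; Agent 2 gets 4, best alternative 0. No profitable deviation — NE.
(Middle, CR): Agent 1 can switch to Top (-3 → 2). Not NE.
(The remaining 5 profiles each have a profitable deviation by the same check.)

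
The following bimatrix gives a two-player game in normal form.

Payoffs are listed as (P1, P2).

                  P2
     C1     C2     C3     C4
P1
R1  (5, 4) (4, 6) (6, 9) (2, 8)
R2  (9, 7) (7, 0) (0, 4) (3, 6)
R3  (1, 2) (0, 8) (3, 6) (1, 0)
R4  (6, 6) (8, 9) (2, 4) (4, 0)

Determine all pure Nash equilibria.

P1 against C1: payoffs 5, 9, 1, 6 → best response R2.
P1 against C2: payoffs 4, 7, 0, 8 → best response R4.
P1 against C3: payoffs 6, 0, 3, 2 → best response R1.
P1 against C4: payoffs 2, 3, 1, 4 → best response R4.
P2 against R1: payoffs 4, 6, 9, 8 → best response C3.
P2 against R2: payoffs 7, 0, 4, 6 → best response C1.
P2 against R3: payoffs 2, 8, 6, 0 → best response C2.
P2 against R4: payoffs 6, 9, 4, 0 → best response C2.
Mutual best responses: (R1, C3); (R2, C1); (R4, C2).

The pure Nash equilibria are (R1, C3), (R2, C1), (R4, C2).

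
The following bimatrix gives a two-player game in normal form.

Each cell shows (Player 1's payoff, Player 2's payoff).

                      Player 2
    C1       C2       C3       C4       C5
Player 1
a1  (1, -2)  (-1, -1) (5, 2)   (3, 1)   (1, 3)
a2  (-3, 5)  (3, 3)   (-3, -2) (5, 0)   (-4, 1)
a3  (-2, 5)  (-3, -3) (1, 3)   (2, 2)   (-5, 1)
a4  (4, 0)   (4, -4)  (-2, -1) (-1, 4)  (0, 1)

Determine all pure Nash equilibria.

(a1, C1): Player 1 can switch to a4 (1 → 4). Not NE.
(a1, C2): Player 1 can switch to a2 (-1 → 3). Not NE.
(a1, C3): Player 2 can switch to C5 (2 → 3). Not NE.
(a1, C4): Player 1 can switch to a2 (3 → 5). Not NE.
(a1, C5): Player 1 gets 1, best alternative 0; Player 2 gets 3, best alternative 2. No profitable deviation — NE.
(a2, C1): Player 1 can switch to a1 (-3 → 1). Not NE.
(a2, C2): Player 1 can switch to a4 (3 → 4). Not NE.
(a2, C3): Player 1 can switch to a1 (-3 → 5). Not NE.
(a2, C4): Player 2 can switch to C1 (0 → 5). Not NE.
(a2, C5): Player 1 can switch to a1 (-4 → 1). Not NE.
(a3, C1): Player 1 can switch to a1 (-2 → 1). Not NE.
(a3, C2): Player 1 can switch to a1 (-3 → -1). Not NE.
(a3, C3): Player 1 can switch to a1 (1 → 5). Not NE.
(The remaining 7 profiles each have a profitable deviation by the same check.)

Pure NE: (a1, C5)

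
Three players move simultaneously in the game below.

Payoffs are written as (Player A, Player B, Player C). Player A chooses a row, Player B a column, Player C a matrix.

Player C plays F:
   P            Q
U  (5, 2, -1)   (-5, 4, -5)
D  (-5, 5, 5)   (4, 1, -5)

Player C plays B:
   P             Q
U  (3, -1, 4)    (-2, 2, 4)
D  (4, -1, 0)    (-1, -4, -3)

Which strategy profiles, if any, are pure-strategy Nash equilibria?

This game has no pure Nash equilibrium.

(U, P, F): Player B can switch to Q (2 → 4). Not NE.
(U, P, B): Player A can switch to D (3 → 4). Not NE.
(U, Q, F): Player A can switch to D (-5 → 4). Not NE.
(U, Q, B): Player A can switch to D (-2 → -1). Not NE.
(D, P, F): Player A can switch to U (-5 → 5). Not NE.
(D, P, B): Player C can switch to F (0 → 5). Not NE.
(D, Q, F): Player B can switch to P (1 → 5). Not NE.
(D, Q, B): Player B can switch to P (-4 → -1). Not NE.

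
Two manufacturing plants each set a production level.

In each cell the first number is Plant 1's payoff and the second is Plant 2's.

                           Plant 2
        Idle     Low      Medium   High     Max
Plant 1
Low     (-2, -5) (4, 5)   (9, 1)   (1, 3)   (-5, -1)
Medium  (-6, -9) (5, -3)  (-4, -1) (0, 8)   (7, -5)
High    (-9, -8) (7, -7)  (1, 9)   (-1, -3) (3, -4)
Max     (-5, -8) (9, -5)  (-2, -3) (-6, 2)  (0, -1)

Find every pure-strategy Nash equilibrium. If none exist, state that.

Check each profile: it is a Nash equilibrium iff no player can strictly gain by switching unilaterally.
(Low, Idle): Plant 2 can switch to Low (-5 → 5). Not NE.
(Low, Low): Plant 1 can switch to Medium (4 → 5). Not NE.
(Low, Medium): Plant 2 can switch to Low (1 → 5). Not NE.
(Low, High): Plant 2 can switch to Low (3 → 5). Not NE.
(Low, Max): Plant 1 can switch to Medium (-5 → 7). Not NE.
(Medium, Idle): Plant 1 can switch to Low (-6 → -2). Not NE.
(Medium, Low): Plant 1 can switch to High (5 → 7). Not NE.
(Medium, Medium): Plant 1 can switch to Low (-4 → 9). Not NE.
(Medium, High): Plant 1 can switch to Low (0 → 1). Not NE.
(Medium, Max): Plant 2 can switch to Low (-5 → -3). Not NE.
(The remaining 10 profiles each have a profitable deviation by the same check.)

This game has no pure Nash equilibrium.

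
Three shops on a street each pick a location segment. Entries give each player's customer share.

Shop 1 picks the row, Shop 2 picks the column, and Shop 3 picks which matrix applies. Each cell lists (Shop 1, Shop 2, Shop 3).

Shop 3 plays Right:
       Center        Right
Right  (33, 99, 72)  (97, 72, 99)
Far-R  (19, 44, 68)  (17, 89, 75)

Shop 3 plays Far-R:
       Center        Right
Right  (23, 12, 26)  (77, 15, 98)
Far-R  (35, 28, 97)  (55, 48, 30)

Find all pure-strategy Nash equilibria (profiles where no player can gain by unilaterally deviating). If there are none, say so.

Shop 1 against (Center, Right): payoffs 33, 19 → best response Right.
Shop 1 against (Center, Far-R): payoffs 23, 35 → best response Far-R.
Shop 1 against (Right, Right): payoffs 97, 17 → best response Right.
Shop 1 against (Right, Far-R): payoffs 77, 55 → best response Right.
Shop 2 against (Right, Right): payoffs 99, 72 → best response Center.
Shop 2 against (Right, Far-R): payoffs 12, 15 → best response Right.
Shop 2 against (Far-R, Right): payoffs 44, 89 → best response Right.
Shop 2 against (Far-R, Far-R): payoffs 28, 48 → best response Right.
Shop 3 against (Right, Center): payoffs 72, 26 → best response Right.
Shop 3 against (Right, Right): payoffs 99, 98 → best response Right.
Shop 3 against (Far-R, Center): payoffs 68, 97 → best response Far-R.
Shop 3 against (Far-R, Right): payoffs 75, 30 → best response Right.
Mutual best responses: (Right, Center, Right).

(Right, Center, Right)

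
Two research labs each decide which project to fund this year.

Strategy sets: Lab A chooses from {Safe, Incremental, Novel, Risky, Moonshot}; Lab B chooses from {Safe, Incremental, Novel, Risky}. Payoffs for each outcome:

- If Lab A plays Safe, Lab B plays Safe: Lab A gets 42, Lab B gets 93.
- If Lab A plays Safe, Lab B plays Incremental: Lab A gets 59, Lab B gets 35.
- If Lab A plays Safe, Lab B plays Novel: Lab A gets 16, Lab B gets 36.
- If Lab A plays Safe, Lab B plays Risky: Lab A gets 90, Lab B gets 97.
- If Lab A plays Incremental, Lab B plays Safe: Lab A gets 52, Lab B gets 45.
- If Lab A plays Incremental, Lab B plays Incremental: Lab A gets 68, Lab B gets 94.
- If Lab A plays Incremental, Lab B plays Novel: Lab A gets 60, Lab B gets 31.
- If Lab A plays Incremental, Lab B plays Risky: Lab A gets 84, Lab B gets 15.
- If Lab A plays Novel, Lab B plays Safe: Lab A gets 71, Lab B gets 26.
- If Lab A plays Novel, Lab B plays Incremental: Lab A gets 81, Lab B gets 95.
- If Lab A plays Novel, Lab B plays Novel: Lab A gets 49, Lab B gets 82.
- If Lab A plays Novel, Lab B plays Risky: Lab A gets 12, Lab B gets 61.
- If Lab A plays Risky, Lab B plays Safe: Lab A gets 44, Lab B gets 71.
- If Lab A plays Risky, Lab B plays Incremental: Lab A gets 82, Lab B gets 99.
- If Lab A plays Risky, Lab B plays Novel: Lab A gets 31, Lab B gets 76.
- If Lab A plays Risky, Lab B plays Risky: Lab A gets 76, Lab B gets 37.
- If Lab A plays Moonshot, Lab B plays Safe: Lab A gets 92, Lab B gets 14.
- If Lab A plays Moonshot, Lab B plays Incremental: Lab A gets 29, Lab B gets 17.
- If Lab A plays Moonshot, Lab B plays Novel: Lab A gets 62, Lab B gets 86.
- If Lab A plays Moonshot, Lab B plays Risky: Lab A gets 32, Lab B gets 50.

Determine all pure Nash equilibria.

Pure-strategy Nash equilibria: (Safe, Risky), (Risky, Incremental), (Moonshot, Novel)

(Safe, Safe): Lab A can switch to Incremental (42 → 52). Not NE.
(Safe, Incremental): Lab A can switch to Incremental (59 → 68). Not NE.
(Safe, Novel): Lab A can switch to Incremental (16 → 60). Not NE.
(Safe, Risky): Lab A gets 90, best alternative 84; Lab B gets 97, best alternative 93. No profitable deviation — NE.
(Incremental, Safe): Lab A can switch to Novel (52 → 71). Not NE.
(Incremental, Incremental): Lab A can switch to Novel (68 → 81). Not NE.
(Incremental, Novel): Lab A can switch to Moonshot (60 → 62). Not NE.
(Incremental, Risky): Lab A can switch to Safe (84 → 90). Not NE.
(Novel, Safe): Lab A can switch to Moonshot (71 → 92). Not NE.
(Novel, Incremental): Lab A can switch to Risky (81 → 82). Not NE.
(Novel, Novel): Lab A can switch to Incremental (49 → 60). Not NE.
(Risky, Incremental): Lab A gets 82, best alternative 81; Lab B gets 99, best alternative 76. No profitable deviation — NE.
(Moonshot, Novel): Lab A gets 62, best alternative 60; Lab B gets 86, best alternative 50. No profitable deviation — NE.
(The remaining 7 profiles each have a profitable deviation by the same check.)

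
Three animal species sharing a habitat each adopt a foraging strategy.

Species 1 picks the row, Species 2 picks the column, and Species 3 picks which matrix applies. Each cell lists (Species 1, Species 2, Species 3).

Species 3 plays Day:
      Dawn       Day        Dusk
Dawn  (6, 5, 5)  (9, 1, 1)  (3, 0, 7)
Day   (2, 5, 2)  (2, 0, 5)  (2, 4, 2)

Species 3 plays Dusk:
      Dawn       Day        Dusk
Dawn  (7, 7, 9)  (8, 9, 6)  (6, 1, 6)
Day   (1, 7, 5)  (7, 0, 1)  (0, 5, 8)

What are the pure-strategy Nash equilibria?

Species 1 against (Dawn, Day): payoffs 6, 2 → best response Dawn.
Species 1 against (Dawn, Dusk): payoffs 7, 1 → best response Dawn.
Species 1 against (Day, Day): payoffs 9, 2 → best response Dawn.
Species 1 against (Day, Dusk): payoffs 8, 7 → best response Dawn.
Species 1 against (Dusk, Day): payoffs 3, 2 → best response Dawn.
Species 1 against (Dusk, Dusk): payoffs 6, 0 → best response Dawn.
Species 2 against (Dawn, Day): payoffs 5, 1, 0 → best response Dawn.
Species 2 against (Dawn, Dusk): payoffs 7, 9, 1 → best response Day.
Species 2 against (Day, Day): payoffs 5, 0, 4 → best response Dawn.
Species 2 against (Day, Dusk): payoffs 7, 0, 5 → best response Dawn.
Species 3 against (Dawn, Dawn): payoffs 5, 9 → best response Dusk.
Species 3 against (Dawn, Day): payoffs 1, 6 → best response Dusk.
Species 3 against (Dawn, Dusk): payoffs 7, 6 → best response Day.
Species 3 against (Day, Dawn): payoffs 2, 5 → best response Dusk.
Species 3 against (Day, Day): payoffs 5, 1 → best response Day.
Species 3 against (Day, Dusk): payoffs 2, 8 → best response Dusk.
Mutual best responses: (Dawn, Day, Dusk).

The unique pure-strategy Nash equilibrium is (Dawn, Day, Dusk).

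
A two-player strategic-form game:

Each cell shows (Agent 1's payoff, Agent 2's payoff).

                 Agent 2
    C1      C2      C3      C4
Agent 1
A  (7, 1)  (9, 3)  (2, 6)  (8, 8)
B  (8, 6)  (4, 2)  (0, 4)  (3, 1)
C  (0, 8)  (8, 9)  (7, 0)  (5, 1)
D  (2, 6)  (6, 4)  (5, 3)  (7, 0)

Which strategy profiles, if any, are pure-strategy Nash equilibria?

(A, C4), (B, C1)

Mark each player's best response to every combination of opponents' strategies; a profile where every player is best-responding is a pure Nash equilibrium.
Agent 1 against C1: payoffs 7, 8, 0, 2 → best response B.
Agent 1 against C2: payoffs 9, 4, 8, 6 → best response A.
Agent 1 against C3: payoffs 2, 0, 7, 5 → best response C.
Agent 1 against C4: payoffs 8, 3, 5, 7 → best response A.
Agent 2 against A: payoffs 1, 3, 6, 8 → best response C4.
Agent 2 against B: payoffs 6, 2, 4, 1 → best response C1.
Agent 2 against C: payoffs 8, 9, 0, 1 → best response C2.
Agent 2 against D: payoffs 6, 4, 3, 0 → best response C1.
Mutual best responses: (A, C4); (B, C1).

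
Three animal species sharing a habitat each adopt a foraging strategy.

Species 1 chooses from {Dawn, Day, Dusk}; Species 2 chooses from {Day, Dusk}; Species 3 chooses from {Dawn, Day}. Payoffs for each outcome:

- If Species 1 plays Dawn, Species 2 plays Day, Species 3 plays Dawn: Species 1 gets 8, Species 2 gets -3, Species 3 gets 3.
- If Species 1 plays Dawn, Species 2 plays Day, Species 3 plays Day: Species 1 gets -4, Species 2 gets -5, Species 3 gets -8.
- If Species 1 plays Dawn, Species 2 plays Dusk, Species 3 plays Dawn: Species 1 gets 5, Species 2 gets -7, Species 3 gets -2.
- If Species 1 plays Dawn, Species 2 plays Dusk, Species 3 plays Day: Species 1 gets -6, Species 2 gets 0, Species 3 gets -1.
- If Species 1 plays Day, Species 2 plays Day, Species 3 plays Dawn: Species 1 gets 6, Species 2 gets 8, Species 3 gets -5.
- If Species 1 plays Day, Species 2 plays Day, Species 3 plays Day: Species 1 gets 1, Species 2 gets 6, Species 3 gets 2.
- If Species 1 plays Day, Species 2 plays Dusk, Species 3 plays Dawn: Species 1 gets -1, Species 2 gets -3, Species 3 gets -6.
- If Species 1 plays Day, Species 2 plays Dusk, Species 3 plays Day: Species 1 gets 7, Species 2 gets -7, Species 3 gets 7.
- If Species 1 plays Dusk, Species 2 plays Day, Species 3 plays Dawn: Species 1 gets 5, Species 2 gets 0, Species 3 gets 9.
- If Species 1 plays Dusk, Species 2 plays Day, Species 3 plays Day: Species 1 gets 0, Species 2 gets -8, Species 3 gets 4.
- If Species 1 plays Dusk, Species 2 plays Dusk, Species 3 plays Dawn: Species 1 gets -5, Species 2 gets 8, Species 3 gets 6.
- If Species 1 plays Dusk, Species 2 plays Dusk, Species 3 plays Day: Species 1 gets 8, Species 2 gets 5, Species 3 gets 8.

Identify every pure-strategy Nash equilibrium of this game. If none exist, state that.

The pure Nash equilibria are (Dawn, Day, Dawn), (Day, Day, Day), (Dusk, Dusk, Day).

(Dawn, Day, Dawn): Species 1 gets 8, best alternative 6; Species 2 gets -3, best alternative -7; Species 3 gets 3, best alternative -8. No profitable deviation — NE.
(Dawn, Day, Day): Species 1 can switch to Day (-4 → 1). Not NE.
(Dawn, Dusk, Dawn): Species 2 can switch to Day (-7 → -3). Not NE.
(Dawn, Dusk, Day): Species 1 can switch to Day (-6 → 7). Not NE.
(Day, Day, Dawn): Species 1 can switch to Dawn (6 → 8). Not NE.
(Day, Day, Day): Species 1 gets 1, best alternative 0; Species 2 gets 6, best alternative -7; Species 3 gets 2, best alternative -5. No profitable deviation — NE.
(Day, Dusk, Dawn): Species 1 can switch to Dawn (-1 → 5). Not NE.
(Day, Dusk, Day): Species 1 can switch to Dusk (7 → 8). Not NE.
(Dusk, Day, Dawn): Species 1 can switch to Dawn (5 → 8). Not NE.
(Dusk, Day, Day): Species 1 can switch to Day (0 → 1). Not NE.
(Dusk, Dusk, Dawn): Species 1 can switch to Dawn (-5 → 5). Not NE.
(Dusk, Dusk, Day): Species 1 gets 8, best alternative 7; Species 2 gets 5, best alternative -8; Species 3 gets 8, best alternative 6. No profitable deviation — NE.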